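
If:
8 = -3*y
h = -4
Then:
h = -4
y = -8/3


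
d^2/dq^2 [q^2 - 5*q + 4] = 2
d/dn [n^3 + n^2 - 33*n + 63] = 3*n^2 + 2*n - 33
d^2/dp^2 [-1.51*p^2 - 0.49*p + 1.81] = -3.02000000000000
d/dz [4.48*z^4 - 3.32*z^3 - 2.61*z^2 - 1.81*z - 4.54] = 17.92*z^3 - 9.96*z^2 - 5.22*z - 1.81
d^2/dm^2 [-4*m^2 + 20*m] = -8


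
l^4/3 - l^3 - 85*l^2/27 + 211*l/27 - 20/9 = (l/3 + 1)*(l - 4)*(l - 5/3)*(l - 1/3)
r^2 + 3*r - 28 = (r - 4)*(r + 7)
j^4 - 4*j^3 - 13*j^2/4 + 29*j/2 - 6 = (j - 4)*(j - 3/2)*(j - 1/2)*(j + 2)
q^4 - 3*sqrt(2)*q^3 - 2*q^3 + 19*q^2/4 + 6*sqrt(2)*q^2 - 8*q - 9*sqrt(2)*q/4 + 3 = (q - 3/2)*(q - 1/2)*(q - 2*sqrt(2))*(q - sqrt(2))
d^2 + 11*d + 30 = (d + 5)*(d + 6)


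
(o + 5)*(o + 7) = o^2 + 12*o + 35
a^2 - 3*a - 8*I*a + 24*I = (a - 3)*(a - 8*I)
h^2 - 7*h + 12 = (h - 4)*(h - 3)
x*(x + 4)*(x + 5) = x^3 + 9*x^2 + 20*x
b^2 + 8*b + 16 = (b + 4)^2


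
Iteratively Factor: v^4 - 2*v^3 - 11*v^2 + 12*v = (v + 3)*(v^3 - 5*v^2 + 4*v) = v*(v + 3)*(v^2 - 5*v + 4) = v*(v - 1)*(v + 3)*(v - 4)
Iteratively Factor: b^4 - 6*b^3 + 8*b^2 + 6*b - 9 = (b - 1)*(b^3 - 5*b^2 + 3*b + 9) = (b - 1)*(b + 1)*(b^2 - 6*b + 9) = (b - 3)*(b - 1)*(b + 1)*(b - 3)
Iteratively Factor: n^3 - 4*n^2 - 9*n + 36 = (n + 3)*(n^2 - 7*n + 12) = (n - 3)*(n + 3)*(n - 4)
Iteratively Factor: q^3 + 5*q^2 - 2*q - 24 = (q + 3)*(q^2 + 2*q - 8) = (q + 3)*(q + 4)*(q - 2)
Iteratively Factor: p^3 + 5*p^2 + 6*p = (p)*(p^2 + 5*p + 6) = p*(p + 2)*(p + 3)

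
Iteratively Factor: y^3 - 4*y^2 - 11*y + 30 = (y - 2)*(y^2 - 2*y - 15) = (y - 5)*(y - 2)*(y + 3)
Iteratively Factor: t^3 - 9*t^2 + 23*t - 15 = (t - 3)*(t^2 - 6*t + 5) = (t - 5)*(t - 3)*(t - 1)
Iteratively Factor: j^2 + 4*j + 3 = (j + 3)*(j + 1)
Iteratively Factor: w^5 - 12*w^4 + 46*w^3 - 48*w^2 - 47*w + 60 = (w - 5)*(w^4 - 7*w^3 + 11*w^2 + 7*w - 12) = (w - 5)*(w - 4)*(w^3 - 3*w^2 - w + 3) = (w - 5)*(w - 4)*(w - 3)*(w^2 - 1) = (w - 5)*(w - 4)*(w - 3)*(w - 1)*(w + 1)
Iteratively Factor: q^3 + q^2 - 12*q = (q + 4)*(q^2 - 3*q) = q*(q + 4)*(q - 3)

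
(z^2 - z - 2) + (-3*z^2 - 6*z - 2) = -2*z^2 - 7*z - 4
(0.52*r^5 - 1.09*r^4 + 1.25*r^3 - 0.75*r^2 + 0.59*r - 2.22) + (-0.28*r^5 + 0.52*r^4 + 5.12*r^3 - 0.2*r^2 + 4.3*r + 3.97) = 0.24*r^5 - 0.57*r^4 + 6.37*r^3 - 0.95*r^2 + 4.89*r + 1.75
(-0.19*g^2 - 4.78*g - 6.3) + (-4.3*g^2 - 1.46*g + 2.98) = -4.49*g^2 - 6.24*g - 3.32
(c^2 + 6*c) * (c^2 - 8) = c^4 + 6*c^3 - 8*c^2 - 48*c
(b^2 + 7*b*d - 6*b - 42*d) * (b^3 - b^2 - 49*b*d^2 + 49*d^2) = b^5 + 7*b^4*d - 7*b^4 - 49*b^3*d^2 - 49*b^3*d + 6*b^3 - 343*b^2*d^3 + 343*b^2*d^2 + 42*b^2*d + 2401*b*d^3 - 294*b*d^2 - 2058*d^3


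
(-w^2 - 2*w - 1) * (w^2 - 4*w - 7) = -w^4 + 2*w^3 + 14*w^2 + 18*w + 7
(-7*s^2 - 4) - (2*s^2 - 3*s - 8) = -9*s^2 + 3*s + 4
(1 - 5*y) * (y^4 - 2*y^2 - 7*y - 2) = -5*y^5 + y^4 + 10*y^3 + 33*y^2 + 3*y - 2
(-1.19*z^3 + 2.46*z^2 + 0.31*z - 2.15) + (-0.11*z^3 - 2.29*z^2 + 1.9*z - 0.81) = -1.3*z^3 + 0.17*z^2 + 2.21*z - 2.96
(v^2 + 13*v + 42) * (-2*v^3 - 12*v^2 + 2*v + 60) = -2*v^5 - 38*v^4 - 238*v^3 - 418*v^2 + 864*v + 2520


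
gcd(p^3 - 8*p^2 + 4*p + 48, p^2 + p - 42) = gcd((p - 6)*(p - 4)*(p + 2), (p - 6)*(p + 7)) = p - 6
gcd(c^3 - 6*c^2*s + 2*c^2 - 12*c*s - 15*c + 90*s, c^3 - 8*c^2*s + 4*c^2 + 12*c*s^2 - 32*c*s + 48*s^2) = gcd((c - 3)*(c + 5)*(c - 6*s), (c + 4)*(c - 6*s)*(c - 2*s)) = -c + 6*s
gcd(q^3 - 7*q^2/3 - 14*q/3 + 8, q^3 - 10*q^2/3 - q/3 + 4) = q^2 - 13*q/3 + 4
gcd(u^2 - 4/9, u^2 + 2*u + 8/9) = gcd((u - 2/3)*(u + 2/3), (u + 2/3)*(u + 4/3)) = u + 2/3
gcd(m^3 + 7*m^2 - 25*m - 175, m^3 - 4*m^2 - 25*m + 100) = m^2 - 25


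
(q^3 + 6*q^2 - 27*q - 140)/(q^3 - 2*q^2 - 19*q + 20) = (q + 7)/(q - 1)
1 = 1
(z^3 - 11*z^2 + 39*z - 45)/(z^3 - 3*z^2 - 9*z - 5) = (z^2 - 6*z + 9)/(z^2 + 2*z + 1)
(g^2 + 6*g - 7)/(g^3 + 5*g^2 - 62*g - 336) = (g - 1)/(g^2 - 2*g - 48)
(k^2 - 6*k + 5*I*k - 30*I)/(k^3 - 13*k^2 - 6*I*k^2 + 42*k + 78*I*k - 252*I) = (k + 5*I)/(k^2 - k*(7 + 6*I) + 42*I)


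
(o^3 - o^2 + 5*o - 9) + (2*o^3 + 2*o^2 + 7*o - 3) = 3*o^3 + o^2 + 12*o - 12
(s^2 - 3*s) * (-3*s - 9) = -3*s^3 + 27*s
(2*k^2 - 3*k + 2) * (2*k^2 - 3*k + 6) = 4*k^4 - 12*k^3 + 25*k^2 - 24*k + 12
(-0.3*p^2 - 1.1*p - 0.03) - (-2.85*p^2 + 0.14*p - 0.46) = 2.55*p^2 - 1.24*p + 0.43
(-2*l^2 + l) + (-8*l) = -2*l^2 - 7*l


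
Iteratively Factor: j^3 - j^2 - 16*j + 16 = (j - 1)*(j^2 - 16) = (j - 4)*(j - 1)*(j + 4)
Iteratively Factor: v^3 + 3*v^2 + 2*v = (v)*(v^2 + 3*v + 2) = v*(v + 1)*(v + 2)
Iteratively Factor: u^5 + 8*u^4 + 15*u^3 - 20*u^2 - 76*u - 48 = (u - 2)*(u^4 + 10*u^3 + 35*u^2 + 50*u + 24) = (u - 2)*(u + 4)*(u^3 + 6*u^2 + 11*u + 6) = (u - 2)*(u + 3)*(u + 4)*(u^2 + 3*u + 2) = (u - 2)*(u + 1)*(u + 3)*(u + 4)*(u + 2)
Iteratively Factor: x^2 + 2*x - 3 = (x - 1)*(x + 3)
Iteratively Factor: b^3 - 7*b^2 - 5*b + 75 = (b - 5)*(b^2 - 2*b - 15) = (b - 5)^2*(b + 3)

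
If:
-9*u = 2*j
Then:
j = -9*u/2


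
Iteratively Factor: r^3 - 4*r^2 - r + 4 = (r - 1)*(r^2 - 3*r - 4) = (r - 4)*(r - 1)*(r + 1)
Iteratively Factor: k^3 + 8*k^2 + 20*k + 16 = (k + 4)*(k^2 + 4*k + 4) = (k + 2)*(k + 4)*(k + 2)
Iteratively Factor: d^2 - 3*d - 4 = (d + 1)*(d - 4)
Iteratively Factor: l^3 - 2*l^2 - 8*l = (l - 4)*(l^2 + 2*l) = (l - 4)*(l + 2)*(l)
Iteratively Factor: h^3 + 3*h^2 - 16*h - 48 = (h + 4)*(h^2 - h - 12) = (h - 4)*(h + 4)*(h + 3)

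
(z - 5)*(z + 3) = z^2 - 2*z - 15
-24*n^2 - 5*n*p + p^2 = (-8*n + p)*(3*n + p)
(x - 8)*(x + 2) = x^2 - 6*x - 16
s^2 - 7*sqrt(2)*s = s*(s - 7*sqrt(2))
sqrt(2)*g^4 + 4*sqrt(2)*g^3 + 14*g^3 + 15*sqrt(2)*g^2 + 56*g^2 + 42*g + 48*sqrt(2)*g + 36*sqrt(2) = (g + 3)*(g + sqrt(2))*(g + 6*sqrt(2))*(sqrt(2)*g + sqrt(2))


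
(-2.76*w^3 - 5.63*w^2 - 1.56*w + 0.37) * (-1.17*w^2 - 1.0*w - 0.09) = 3.2292*w^5 + 9.3471*w^4 + 7.7036*w^3 + 1.6338*w^2 - 0.2296*w - 0.0333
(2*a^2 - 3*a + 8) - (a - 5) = 2*a^2 - 4*a + 13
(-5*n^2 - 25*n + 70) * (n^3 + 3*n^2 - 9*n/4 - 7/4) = -5*n^5 - 40*n^4 + 25*n^3/4 + 275*n^2 - 455*n/4 - 245/2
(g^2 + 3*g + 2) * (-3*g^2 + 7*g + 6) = -3*g^4 - 2*g^3 + 21*g^2 + 32*g + 12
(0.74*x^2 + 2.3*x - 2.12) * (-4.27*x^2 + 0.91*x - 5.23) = -3.1598*x^4 - 9.1476*x^3 + 7.2752*x^2 - 13.9582*x + 11.0876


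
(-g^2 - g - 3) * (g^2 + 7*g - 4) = -g^4 - 8*g^3 - 6*g^2 - 17*g + 12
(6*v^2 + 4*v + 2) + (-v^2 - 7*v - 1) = 5*v^2 - 3*v + 1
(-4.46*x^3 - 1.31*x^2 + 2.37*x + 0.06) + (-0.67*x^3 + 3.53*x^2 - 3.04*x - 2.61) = -5.13*x^3 + 2.22*x^2 - 0.67*x - 2.55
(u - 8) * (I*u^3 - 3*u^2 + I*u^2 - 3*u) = I*u^4 - 3*u^3 - 7*I*u^3 + 21*u^2 - 8*I*u^2 + 24*u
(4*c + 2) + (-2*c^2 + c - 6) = -2*c^2 + 5*c - 4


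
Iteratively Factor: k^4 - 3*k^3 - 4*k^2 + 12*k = (k - 3)*(k^3 - 4*k) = (k - 3)*(k + 2)*(k^2 - 2*k) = k*(k - 3)*(k + 2)*(k - 2)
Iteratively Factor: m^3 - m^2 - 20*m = (m + 4)*(m^2 - 5*m) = m*(m + 4)*(m - 5)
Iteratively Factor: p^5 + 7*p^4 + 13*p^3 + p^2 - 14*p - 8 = (p + 1)*(p^4 + 6*p^3 + 7*p^2 - 6*p - 8) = (p + 1)*(p + 4)*(p^3 + 2*p^2 - p - 2) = (p + 1)^2*(p + 4)*(p^2 + p - 2) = (p - 1)*(p + 1)^2*(p + 4)*(p + 2)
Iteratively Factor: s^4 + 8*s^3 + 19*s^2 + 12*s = (s + 4)*(s^3 + 4*s^2 + 3*s) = s*(s + 4)*(s^2 + 4*s + 3) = s*(s + 1)*(s + 4)*(s + 3)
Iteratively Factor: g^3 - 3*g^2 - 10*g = (g)*(g^2 - 3*g - 10) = g*(g + 2)*(g - 5)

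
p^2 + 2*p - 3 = (p - 1)*(p + 3)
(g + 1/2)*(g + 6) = g^2 + 13*g/2 + 3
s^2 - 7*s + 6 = (s - 6)*(s - 1)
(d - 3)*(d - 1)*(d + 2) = d^3 - 2*d^2 - 5*d + 6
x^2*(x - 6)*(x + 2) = x^4 - 4*x^3 - 12*x^2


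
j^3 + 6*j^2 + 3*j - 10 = (j - 1)*(j + 2)*(j + 5)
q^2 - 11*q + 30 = (q - 6)*(q - 5)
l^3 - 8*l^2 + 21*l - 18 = (l - 3)^2*(l - 2)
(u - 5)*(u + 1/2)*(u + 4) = u^3 - u^2/2 - 41*u/2 - 10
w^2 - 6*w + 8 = (w - 4)*(w - 2)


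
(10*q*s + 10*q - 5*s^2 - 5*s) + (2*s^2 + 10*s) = 10*q*s + 10*q - 3*s^2 + 5*s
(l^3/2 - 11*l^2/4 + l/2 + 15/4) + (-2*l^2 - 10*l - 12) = l^3/2 - 19*l^2/4 - 19*l/2 - 33/4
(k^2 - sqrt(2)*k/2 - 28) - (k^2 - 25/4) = -sqrt(2)*k/2 - 87/4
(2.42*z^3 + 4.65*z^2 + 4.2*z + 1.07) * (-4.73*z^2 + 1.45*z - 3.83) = -11.4466*z^5 - 18.4855*z^4 - 22.3921*z^3 - 16.7806*z^2 - 14.5345*z - 4.0981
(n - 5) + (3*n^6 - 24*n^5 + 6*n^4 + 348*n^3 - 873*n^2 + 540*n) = 3*n^6 - 24*n^5 + 6*n^4 + 348*n^3 - 873*n^2 + 541*n - 5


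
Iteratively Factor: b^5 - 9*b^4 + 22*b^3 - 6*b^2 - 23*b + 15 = (b - 1)*(b^4 - 8*b^3 + 14*b^2 + 8*b - 15) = (b - 5)*(b - 1)*(b^3 - 3*b^2 - b + 3) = (b - 5)*(b - 3)*(b - 1)*(b^2 - 1) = (b - 5)*(b - 3)*(b - 1)*(b + 1)*(b - 1)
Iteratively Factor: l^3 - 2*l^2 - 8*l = (l + 2)*(l^2 - 4*l) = (l - 4)*(l + 2)*(l)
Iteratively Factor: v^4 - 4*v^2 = (v)*(v^3 - 4*v) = v*(v + 2)*(v^2 - 2*v) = v*(v - 2)*(v + 2)*(v)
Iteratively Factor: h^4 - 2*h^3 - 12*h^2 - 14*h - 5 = (h + 1)*(h^3 - 3*h^2 - 9*h - 5) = (h + 1)^2*(h^2 - 4*h - 5) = (h + 1)^3*(h - 5)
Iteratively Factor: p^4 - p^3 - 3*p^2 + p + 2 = (p + 1)*(p^3 - 2*p^2 - p + 2) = (p - 1)*(p + 1)*(p^2 - p - 2) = (p - 1)*(p + 1)^2*(p - 2)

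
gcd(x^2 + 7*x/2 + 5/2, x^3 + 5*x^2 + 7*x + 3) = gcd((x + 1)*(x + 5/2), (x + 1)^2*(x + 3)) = x + 1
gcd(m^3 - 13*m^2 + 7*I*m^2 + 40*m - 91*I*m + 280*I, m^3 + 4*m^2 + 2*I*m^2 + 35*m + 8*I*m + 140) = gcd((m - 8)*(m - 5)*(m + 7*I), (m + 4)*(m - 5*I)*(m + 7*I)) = m + 7*I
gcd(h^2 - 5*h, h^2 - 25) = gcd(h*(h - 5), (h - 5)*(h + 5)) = h - 5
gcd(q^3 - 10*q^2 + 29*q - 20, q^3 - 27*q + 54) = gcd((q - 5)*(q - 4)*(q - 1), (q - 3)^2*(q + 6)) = 1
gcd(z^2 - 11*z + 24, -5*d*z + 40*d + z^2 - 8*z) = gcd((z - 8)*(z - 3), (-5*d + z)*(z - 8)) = z - 8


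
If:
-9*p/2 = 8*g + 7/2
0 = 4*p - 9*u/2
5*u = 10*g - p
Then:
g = -343/1594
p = -315/797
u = -280/797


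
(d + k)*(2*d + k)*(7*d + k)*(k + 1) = 14*d^3*k + 14*d^3 + 23*d^2*k^2 + 23*d^2*k + 10*d*k^3 + 10*d*k^2 + k^4 + k^3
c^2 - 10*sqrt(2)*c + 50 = (c - 5*sqrt(2))^2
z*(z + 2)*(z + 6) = z^3 + 8*z^2 + 12*z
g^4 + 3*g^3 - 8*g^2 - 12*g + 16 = (g - 2)*(g - 1)*(g + 2)*(g + 4)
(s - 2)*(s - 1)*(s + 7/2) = s^3 + s^2/2 - 17*s/2 + 7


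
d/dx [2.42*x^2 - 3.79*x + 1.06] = 4.84*x - 3.79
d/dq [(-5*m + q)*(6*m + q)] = m + 2*q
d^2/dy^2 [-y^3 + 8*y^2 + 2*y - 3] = 16 - 6*y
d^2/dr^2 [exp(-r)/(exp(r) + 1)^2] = exp(-r)/(exp(r) + 1)^2 + 8*exp(r)/(exp(r) + 1)^4 + 2/(exp(r) + 1)^4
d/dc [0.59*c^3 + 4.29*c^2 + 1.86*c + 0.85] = 1.77*c^2 + 8.58*c + 1.86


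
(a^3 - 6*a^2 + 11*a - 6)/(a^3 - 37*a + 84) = (a^2 - 3*a + 2)/(a^2 + 3*a - 28)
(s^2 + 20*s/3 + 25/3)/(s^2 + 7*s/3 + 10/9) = 3*(s + 5)/(3*s + 2)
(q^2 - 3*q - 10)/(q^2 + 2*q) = (q - 5)/q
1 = 1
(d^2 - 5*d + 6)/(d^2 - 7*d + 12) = (d - 2)/(d - 4)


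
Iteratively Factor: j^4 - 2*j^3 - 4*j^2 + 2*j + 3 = (j - 3)*(j^3 + j^2 - j - 1) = (j - 3)*(j + 1)*(j^2 - 1) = (j - 3)*(j + 1)^2*(j - 1)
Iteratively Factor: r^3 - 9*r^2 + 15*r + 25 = (r + 1)*(r^2 - 10*r + 25) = (r - 5)*(r + 1)*(r - 5)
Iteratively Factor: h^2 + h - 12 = (h - 3)*(h + 4)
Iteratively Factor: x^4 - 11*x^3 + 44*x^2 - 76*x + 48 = (x - 4)*(x^3 - 7*x^2 + 16*x - 12) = (x - 4)*(x - 3)*(x^2 - 4*x + 4) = (x - 4)*(x - 3)*(x - 2)*(x - 2)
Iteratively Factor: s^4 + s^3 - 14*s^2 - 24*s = (s + 3)*(s^3 - 2*s^2 - 8*s) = (s - 4)*(s + 3)*(s^2 + 2*s) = s*(s - 4)*(s + 3)*(s + 2)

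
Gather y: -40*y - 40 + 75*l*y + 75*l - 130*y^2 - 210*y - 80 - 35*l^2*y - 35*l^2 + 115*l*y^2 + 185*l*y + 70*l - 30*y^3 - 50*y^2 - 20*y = -35*l^2 + 145*l - 30*y^3 + y^2*(115*l - 180) + y*(-35*l^2 + 260*l - 270) - 120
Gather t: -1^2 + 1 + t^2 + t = t^2 + t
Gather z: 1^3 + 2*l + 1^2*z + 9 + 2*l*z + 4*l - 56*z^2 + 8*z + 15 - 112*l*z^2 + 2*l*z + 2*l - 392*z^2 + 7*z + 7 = 8*l + z^2*(-112*l - 448) + z*(4*l + 16) + 32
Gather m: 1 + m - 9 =m - 8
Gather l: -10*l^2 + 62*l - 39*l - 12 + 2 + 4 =-10*l^2 + 23*l - 6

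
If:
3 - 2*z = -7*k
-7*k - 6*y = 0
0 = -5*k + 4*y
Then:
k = 0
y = 0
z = 3/2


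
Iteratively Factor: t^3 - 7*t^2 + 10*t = (t - 2)*(t^2 - 5*t) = t*(t - 2)*(t - 5)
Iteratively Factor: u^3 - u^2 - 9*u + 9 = (u + 3)*(u^2 - 4*u + 3) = (u - 1)*(u + 3)*(u - 3)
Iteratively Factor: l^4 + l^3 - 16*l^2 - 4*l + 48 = (l - 2)*(l^3 + 3*l^2 - 10*l - 24) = (l - 2)*(l + 4)*(l^2 - l - 6) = (l - 2)*(l + 2)*(l + 4)*(l - 3)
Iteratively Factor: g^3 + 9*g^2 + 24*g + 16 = (g + 1)*(g^2 + 8*g + 16) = (g + 1)*(g + 4)*(g + 4)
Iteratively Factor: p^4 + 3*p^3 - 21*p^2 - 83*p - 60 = (p + 4)*(p^3 - p^2 - 17*p - 15) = (p + 3)*(p + 4)*(p^2 - 4*p - 5) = (p - 5)*(p + 3)*(p + 4)*(p + 1)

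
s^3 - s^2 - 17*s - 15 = (s - 5)*(s + 1)*(s + 3)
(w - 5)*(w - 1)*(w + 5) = w^3 - w^2 - 25*w + 25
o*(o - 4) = o^2 - 4*o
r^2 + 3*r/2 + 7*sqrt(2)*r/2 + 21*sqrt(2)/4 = (r + 3/2)*(r + 7*sqrt(2)/2)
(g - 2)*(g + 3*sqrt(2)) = g^2 - 2*g + 3*sqrt(2)*g - 6*sqrt(2)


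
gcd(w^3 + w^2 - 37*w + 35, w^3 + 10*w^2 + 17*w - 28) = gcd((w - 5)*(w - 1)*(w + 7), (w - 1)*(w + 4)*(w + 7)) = w^2 + 6*w - 7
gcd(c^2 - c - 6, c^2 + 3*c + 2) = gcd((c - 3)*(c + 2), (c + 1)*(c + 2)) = c + 2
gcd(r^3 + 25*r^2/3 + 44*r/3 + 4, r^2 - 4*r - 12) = r + 2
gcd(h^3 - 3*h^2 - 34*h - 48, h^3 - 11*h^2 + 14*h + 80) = h^2 - 6*h - 16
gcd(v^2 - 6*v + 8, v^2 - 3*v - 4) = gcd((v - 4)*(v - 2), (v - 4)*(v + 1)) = v - 4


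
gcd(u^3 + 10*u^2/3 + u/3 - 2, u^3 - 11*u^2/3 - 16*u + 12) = u^2 + 7*u/3 - 2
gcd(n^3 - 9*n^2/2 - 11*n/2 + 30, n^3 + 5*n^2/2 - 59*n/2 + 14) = n - 4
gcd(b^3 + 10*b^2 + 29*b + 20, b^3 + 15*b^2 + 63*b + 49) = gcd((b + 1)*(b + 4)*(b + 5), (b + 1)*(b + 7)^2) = b + 1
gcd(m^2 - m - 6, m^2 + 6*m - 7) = 1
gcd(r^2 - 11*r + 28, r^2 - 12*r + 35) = r - 7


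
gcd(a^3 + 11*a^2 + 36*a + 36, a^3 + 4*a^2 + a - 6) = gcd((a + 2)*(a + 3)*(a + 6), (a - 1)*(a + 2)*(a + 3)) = a^2 + 5*a + 6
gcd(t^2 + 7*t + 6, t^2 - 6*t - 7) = t + 1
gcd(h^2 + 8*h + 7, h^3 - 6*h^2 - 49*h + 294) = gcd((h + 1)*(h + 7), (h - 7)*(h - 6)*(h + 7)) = h + 7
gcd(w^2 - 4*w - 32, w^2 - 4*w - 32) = w^2 - 4*w - 32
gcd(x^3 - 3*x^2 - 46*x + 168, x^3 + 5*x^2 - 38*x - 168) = x^2 + x - 42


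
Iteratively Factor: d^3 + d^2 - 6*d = (d + 3)*(d^2 - 2*d) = d*(d + 3)*(d - 2)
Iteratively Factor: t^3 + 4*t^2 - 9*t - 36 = (t + 3)*(t^2 + t - 12) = (t - 3)*(t + 3)*(t + 4)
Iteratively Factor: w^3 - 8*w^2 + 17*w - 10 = (w - 5)*(w^2 - 3*w + 2) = (w - 5)*(w - 2)*(w - 1)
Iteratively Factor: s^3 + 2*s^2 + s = (s + 1)*(s^2 + s) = (s + 1)^2*(s)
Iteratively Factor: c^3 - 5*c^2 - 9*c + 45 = (c - 3)*(c^2 - 2*c - 15) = (c - 3)*(c + 3)*(c - 5)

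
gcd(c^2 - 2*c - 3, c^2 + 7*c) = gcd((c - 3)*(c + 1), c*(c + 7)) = 1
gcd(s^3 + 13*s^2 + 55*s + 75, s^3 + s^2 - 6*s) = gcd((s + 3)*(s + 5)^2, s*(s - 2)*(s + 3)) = s + 3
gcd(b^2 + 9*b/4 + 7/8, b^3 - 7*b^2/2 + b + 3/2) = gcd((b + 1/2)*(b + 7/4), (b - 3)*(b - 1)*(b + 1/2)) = b + 1/2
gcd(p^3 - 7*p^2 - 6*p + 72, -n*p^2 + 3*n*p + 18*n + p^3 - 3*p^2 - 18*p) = p^2 - 3*p - 18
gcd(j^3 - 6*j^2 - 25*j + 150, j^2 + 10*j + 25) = j + 5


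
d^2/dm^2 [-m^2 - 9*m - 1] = -2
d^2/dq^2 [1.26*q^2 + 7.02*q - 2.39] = 2.52000000000000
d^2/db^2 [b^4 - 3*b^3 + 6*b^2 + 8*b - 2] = 12*b^2 - 18*b + 12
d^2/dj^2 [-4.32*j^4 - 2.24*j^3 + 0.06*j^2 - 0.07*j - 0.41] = -51.84*j^2 - 13.44*j + 0.12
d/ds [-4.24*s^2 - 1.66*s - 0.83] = -8.48*s - 1.66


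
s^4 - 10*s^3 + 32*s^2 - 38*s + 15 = (s - 5)*(s - 3)*(s - 1)^2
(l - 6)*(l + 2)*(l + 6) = l^3 + 2*l^2 - 36*l - 72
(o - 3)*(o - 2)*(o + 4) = o^3 - o^2 - 14*o + 24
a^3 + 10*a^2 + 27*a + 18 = (a + 1)*(a + 3)*(a + 6)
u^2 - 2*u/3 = u*(u - 2/3)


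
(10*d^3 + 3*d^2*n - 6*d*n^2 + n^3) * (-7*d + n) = -70*d^4 - 11*d^3*n + 45*d^2*n^2 - 13*d*n^3 + n^4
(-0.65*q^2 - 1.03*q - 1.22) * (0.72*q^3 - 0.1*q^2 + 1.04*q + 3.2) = -0.468*q^5 - 0.6766*q^4 - 1.4514*q^3 - 3.0292*q^2 - 4.5648*q - 3.904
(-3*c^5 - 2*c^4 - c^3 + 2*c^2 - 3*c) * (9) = -27*c^5 - 18*c^4 - 9*c^3 + 18*c^2 - 27*c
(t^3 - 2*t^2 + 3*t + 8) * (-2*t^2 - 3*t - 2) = -2*t^5 + t^4 - 2*t^3 - 21*t^2 - 30*t - 16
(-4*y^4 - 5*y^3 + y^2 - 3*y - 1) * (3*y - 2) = -12*y^5 - 7*y^4 + 13*y^3 - 11*y^2 + 3*y + 2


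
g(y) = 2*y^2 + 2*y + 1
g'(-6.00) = -22.00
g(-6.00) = 61.00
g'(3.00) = 14.00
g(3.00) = 25.00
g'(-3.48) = -11.92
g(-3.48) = 18.26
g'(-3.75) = -13.00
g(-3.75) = 21.62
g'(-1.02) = -2.08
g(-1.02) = 1.04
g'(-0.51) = -0.04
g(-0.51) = 0.50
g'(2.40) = 11.60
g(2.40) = 17.32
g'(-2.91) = -9.64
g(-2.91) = 12.12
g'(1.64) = 8.56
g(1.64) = 9.66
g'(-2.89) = -9.56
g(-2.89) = 11.92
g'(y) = 4*y + 2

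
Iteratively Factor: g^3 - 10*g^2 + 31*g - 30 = (g - 2)*(g^2 - 8*g + 15) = (g - 5)*(g - 2)*(g - 3)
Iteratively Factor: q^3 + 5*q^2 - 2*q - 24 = (q - 2)*(q^2 + 7*q + 12) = (q - 2)*(q + 3)*(q + 4)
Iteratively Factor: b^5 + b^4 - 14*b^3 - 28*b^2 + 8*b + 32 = (b - 1)*(b^4 + 2*b^3 - 12*b^2 - 40*b - 32) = (b - 1)*(b + 2)*(b^3 - 12*b - 16) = (b - 1)*(b + 2)^2*(b^2 - 2*b - 8) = (b - 1)*(b + 2)^3*(b - 4)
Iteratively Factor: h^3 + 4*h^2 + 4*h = (h)*(h^2 + 4*h + 4) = h*(h + 2)*(h + 2)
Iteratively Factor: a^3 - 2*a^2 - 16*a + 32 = (a - 2)*(a^2 - 16) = (a - 2)*(a + 4)*(a - 4)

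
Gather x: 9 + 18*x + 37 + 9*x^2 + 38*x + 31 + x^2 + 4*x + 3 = 10*x^2 + 60*x + 80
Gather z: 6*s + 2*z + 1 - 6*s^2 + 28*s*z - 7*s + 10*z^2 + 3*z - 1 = -6*s^2 - s + 10*z^2 + z*(28*s + 5)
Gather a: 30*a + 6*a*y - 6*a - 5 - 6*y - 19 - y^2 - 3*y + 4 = a*(6*y + 24) - y^2 - 9*y - 20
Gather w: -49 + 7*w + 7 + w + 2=8*w - 40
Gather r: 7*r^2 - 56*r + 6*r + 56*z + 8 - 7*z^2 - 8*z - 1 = 7*r^2 - 50*r - 7*z^2 + 48*z + 7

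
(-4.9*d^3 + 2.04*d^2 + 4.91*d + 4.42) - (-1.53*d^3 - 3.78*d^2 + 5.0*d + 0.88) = -3.37*d^3 + 5.82*d^2 - 0.0899999999999999*d + 3.54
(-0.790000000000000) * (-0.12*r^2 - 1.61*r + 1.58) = 0.0948*r^2 + 1.2719*r - 1.2482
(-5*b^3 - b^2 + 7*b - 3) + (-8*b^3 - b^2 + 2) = -13*b^3 - 2*b^2 + 7*b - 1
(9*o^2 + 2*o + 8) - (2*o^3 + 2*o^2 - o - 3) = -2*o^3 + 7*o^2 + 3*o + 11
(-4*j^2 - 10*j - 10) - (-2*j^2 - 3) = -2*j^2 - 10*j - 7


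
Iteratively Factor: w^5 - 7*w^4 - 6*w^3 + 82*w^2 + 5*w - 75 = (w - 1)*(w^4 - 6*w^3 - 12*w^2 + 70*w + 75) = (w - 1)*(w + 3)*(w^3 - 9*w^2 + 15*w + 25) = (w - 1)*(w + 1)*(w + 3)*(w^2 - 10*w + 25) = (w - 5)*(w - 1)*(w + 1)*(w + 3)*(w - 5)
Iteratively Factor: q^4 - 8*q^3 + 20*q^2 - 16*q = (q - 4)*(q^3 - 4*q^2 + 4*q) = (q - 4)*(q - 2)*(q^2 - 2*q) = q*(q - 4)*(q - 2)*(q - 2)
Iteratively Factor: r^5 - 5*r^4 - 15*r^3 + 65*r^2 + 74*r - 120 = (r - 4)*(r^4 - r^3 - 19*r^2 - 11*r + 30) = (r - 5)*(r - 4)*(r^3 + 4*r^2 + r - 6) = (r - 5)*(r - 4)*(r + 2)*(r^2 + 2*r - 3) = (r - 5)*(r - 4)*(r - 1)*(r + 2)*(r + 3)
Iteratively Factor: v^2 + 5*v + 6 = (v + 3)*(v + 2)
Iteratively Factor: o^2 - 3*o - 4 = (o - 4)*(o + 1)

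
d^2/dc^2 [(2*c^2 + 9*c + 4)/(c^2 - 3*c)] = 6*(5*c^3 + 4*c^2 - 12*c + 12)/(c^3*(c^3 - 9*c^2 + 27*c - 27))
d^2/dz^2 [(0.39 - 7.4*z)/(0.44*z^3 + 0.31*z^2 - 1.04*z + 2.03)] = (-8.59584*z^5 - 5.150112*z^4 - 7.34362399999999*z^3 + 78.47025*z^2 + 25.096416*z - 30.892966)/(0.085184*z^9 + 0.180048*z^8 - 0.47718*z^7 + 0.357679*z^6 + 2.789232*z^5 - 3.982431*z^4 + 0.387891999999999*z^3 + 10.419381*z^2 - 12.857208*z + 8.365427)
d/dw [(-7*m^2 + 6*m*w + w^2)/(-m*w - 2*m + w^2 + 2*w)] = (2 - 7*m)/(w^2 + 4*w + 4)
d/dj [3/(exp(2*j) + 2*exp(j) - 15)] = -6*(exp(j) + 1)*exp(j)/(exp(2*j) + 2*exp(j) - 15)^2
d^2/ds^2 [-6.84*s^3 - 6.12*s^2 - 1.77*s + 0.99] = -41.04*s - 12.24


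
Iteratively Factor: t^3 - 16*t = (t + 4)*(t^2 - 4*t) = (t - 4)*(t + 4)*(t)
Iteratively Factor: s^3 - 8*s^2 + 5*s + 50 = (s - 5)*(s^2 - 3*s - 10) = (s - 5)*(s + 2)*(s - 5)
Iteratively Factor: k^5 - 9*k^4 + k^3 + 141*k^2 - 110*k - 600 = (k - 5)*(k^4 - 4*k^3 - 19*k^2 + 46*k + 120) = (k - 5)*(k + 2)*(k^3 - 6*k^2 - 7*k + 60) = (k - 5)*(k - 4)*(k + 2)*(k^2 - 2*k - 15) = (k - 5)*(k - 4)*(k + 2)*(k + 3)*(k - 5)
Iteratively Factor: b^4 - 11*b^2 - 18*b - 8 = (b + 1)*(b^3 - b^2 - 10*b - 8) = (b + 1)^2*(b^2 - 2*b - 8) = (b + 1)^2*(b + 2)*(b - 4)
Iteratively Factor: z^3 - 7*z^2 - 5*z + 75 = (z + 3)*(z^2 - 10*z + 25) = (z - 5)*(z + 3)*(z - 5)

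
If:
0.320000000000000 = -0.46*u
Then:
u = -0.70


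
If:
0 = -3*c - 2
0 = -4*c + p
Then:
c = -2/3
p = -8/3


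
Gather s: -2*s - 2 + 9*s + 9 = 7*s + 7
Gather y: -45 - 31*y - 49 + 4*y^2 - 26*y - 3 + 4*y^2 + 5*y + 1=8*y^2 - 52*y - 96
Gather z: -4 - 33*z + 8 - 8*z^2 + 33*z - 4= -8*z^2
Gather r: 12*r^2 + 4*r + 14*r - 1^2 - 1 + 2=12*r^2 + 18*r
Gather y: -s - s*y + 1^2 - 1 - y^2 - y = -s - y^2 + y*(-s - 1)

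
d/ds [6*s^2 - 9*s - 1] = 12*s - 9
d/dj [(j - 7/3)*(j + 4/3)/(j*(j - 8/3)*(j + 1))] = (-27*j^4 + 54*j^3 + 135*j^2 - 280*j - 224)/(3*j^2*(9*j^4 - 30*j^3 - 23*j^2 + 80*j + 64))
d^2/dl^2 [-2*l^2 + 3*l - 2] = -4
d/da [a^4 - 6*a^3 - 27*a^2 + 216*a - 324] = 4*a^3 - 18*a^2 - 54*a + 216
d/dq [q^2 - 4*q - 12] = 2*q - 4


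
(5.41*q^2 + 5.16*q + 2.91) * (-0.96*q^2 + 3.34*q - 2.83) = -5.1936*q^4 + 13.1158*q^3 - 0.8695*q^2 - 4.8834*q - 8.2353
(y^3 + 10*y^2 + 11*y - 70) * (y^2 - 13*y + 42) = y^5 - 3*y^4 - 77*y^3 + 207*y^2 + 1372*y - 2940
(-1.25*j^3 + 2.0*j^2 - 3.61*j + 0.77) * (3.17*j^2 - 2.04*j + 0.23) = -3.9625*j^5 + 8.89*j^4 - 15.8112*j^3 + 10.2653*j^2 - 2.4011*j + 0.1771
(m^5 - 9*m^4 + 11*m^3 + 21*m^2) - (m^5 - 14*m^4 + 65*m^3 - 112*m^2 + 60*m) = 5*m^4 - 54*m^3 + 133*m^2 - 60*m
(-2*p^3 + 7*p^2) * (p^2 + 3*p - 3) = -2*p^5 + p^4 + 27*p^3 - 21*p^2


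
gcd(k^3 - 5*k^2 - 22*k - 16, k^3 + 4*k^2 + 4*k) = k + 2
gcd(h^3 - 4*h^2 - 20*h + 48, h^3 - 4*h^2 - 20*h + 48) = h^3 - 4*h^2 - 20*h + 48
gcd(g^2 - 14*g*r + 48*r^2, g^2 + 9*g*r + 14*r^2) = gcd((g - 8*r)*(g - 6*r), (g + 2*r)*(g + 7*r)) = 1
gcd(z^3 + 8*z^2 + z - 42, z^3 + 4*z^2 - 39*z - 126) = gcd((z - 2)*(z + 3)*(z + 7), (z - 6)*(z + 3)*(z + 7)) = z^2 + 10*z + 21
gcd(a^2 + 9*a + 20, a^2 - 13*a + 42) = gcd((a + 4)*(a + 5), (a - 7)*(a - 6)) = 1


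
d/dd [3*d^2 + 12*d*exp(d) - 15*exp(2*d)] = 12*d*exp(d) + 6*d - 30*exp(2*d) + 12*exp(d)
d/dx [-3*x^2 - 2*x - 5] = -6*x - 2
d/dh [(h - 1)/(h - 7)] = -6/(h - 7)^2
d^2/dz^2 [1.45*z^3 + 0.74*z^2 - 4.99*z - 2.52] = 8.7*z + 1.48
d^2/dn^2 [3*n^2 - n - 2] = 6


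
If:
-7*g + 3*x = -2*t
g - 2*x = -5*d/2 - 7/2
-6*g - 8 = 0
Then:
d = 4*x/5 - 13/15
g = -4/3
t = -3*x/2 - 14/3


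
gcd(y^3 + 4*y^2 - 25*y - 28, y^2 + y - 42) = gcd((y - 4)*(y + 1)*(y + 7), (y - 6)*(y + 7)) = y + 7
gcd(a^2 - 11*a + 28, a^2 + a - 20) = a - 4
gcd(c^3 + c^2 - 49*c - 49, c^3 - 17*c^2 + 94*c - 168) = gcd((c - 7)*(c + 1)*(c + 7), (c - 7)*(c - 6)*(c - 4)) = c - 7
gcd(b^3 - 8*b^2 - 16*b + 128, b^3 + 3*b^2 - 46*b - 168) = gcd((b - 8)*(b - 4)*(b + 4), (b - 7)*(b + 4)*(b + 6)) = b + 4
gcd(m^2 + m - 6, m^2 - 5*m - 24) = m + 3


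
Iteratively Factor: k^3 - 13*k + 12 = (k + 4)*(k^2 - 4*k + 3) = (k - 1)*(k + 4)*(k - 3)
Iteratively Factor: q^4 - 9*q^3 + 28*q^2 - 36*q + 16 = (q - 1)*(q^3 - 8*q^2 + 20*q - 16) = (q - 2)*(q - 1)*(q^2 - 6*q + 8) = (q - 4)*(q - 2)*(q - 1)*(q - 2)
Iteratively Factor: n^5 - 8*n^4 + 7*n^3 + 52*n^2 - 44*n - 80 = (n - 2)*(n^4 - 6*n^3 - 5*n^2 + 42*n + 40) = (n - 5)*(n - 2)*(n^3 - n^2 - 10*n - 8) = (n - 5)*(n - 2)*(n + 1)*(n^2 - 2*n - 8) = (n - 5)*(n - 4)*(n - 2)*(n + 1)*(n + 2)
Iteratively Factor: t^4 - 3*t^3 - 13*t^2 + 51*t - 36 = (t - 3)*(t^3 - 13*t + 12) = (t - 3)^2*(t^2 + 3*t - 4) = (t - 3)^2*(t - 1)*(t + 4)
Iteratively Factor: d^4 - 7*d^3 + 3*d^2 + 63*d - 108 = (d - 3)*(d^3 - 4*d^2 - 9*d + 36) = (d - 3)^2*(d^2 - d - 12) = (d - 4)*(d - 3)^2*(d + 3)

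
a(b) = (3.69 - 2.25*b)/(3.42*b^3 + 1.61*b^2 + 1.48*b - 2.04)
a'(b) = (3.69 - 2.25*b)*(-10.26*b^2 - 3.22*b - 1.48)/(3.42*b^3 + 1.61*b^2 + 1.48*b - 2.04)^2 - 2.25/(3.42*b^3 + 1.61*b^2 + 1.48*b - 2.04) = (15.39*b^3 - 34.2369*b^2 - 11.8818*b - 0.8712)/(11.6964*b^6 + 11.0124*b^5 + 12.7153*b^4 - 9.188*b^3 - 4.3784*b^2 - 6.0384*b + 4.1616)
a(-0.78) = -1.42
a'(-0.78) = -1.34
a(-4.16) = -0.06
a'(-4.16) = -0.03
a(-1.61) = -0.50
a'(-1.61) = -0.64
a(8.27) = -0.01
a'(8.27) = 0.00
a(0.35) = -2.46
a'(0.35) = -6.17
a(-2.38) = -0.21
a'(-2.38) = -0.21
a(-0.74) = -1.47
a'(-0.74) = -1.29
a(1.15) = 0.16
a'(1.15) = -0.74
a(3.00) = -0.03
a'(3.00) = 0.01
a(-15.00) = -0.00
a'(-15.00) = -0.00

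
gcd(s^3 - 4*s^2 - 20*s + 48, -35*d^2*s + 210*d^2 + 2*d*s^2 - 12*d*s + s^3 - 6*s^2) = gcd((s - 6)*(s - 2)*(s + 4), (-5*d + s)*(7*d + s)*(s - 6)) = s - 6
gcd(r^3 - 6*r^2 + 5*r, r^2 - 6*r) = r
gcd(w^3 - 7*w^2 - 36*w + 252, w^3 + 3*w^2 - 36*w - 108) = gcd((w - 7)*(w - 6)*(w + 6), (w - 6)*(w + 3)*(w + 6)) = w^2 - 36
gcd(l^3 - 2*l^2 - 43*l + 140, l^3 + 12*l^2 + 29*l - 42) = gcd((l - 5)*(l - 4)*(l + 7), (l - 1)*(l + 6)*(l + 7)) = l + 7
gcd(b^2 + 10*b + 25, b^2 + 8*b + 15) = b + 5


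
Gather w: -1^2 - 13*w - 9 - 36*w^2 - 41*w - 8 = -36*w^2 - 54*w - 18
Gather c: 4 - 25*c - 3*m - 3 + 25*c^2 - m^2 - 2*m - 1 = 25*c^2 - 25*c - m^2 - 5*m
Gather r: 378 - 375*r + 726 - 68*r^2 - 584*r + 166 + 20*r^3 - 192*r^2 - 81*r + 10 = 20*r^3 - 260*r^2 - 1040*r + 1280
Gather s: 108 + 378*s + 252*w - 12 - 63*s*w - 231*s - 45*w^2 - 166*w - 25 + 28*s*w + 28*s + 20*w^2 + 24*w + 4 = s*(175 - 35*w) - 25*w^2 + 110*w + 75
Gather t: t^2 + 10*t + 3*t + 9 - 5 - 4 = t^2 + 13*t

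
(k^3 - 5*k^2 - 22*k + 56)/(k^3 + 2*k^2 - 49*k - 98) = (k^2 + 2*k - 8)/(k^2 + 9*k + 14)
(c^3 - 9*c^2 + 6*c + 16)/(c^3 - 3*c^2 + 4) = (c - 8)/(c - 2)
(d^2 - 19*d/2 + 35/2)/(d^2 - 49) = (d - 5/2)/(d + 7)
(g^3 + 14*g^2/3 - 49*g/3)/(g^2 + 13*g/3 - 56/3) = g*(3*g - 7)/(3*g - 8)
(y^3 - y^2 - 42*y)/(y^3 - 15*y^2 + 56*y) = (y + 6)/(y - 8)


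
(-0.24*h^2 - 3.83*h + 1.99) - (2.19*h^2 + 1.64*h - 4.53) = -2.43*h^2 - 5.47*h + 6.52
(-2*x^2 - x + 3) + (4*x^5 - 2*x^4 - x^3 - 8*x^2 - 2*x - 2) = 4*x^5 - 2*x^4 - x^3 - 10*x^2 - 3*x + 1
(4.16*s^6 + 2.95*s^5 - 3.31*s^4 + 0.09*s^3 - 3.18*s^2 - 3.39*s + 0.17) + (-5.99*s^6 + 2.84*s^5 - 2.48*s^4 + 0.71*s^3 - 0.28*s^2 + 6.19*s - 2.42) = -1.83*s^6 + 5.79*s^5 - 5.79*s^4 + 0.8*s^3 - 3.46*s^2 + 2.8*s - 2.25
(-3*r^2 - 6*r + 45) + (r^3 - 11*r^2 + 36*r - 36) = r^3 - 14*r^2 + 30*r + 9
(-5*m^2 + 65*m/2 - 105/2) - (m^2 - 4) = -6*m^2 + 65*m/2 - 97/2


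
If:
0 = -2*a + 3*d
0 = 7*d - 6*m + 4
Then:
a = 9*m/7 - 6/7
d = 6*m/7 - 4/7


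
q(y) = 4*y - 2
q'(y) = 4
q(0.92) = 1.68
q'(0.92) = 4.00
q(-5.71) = -24.84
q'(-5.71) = 4.00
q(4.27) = 15.08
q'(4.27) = 4.00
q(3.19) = 10.76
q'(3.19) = 4.00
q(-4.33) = -19.32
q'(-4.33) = 4.00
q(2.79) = 9.16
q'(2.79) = 4.00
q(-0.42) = -3.68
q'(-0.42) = 4.00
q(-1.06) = -6.24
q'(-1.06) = 4.00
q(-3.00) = -14.00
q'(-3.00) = 4.00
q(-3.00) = -14.00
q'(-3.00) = 4.00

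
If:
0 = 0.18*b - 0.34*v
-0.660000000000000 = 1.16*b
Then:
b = -0.57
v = -0.30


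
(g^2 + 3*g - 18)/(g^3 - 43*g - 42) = (g - 3)/(g^2 - 6*g - 7)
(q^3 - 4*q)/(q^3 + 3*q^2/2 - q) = 2*(q - 2)/(2*q - 1)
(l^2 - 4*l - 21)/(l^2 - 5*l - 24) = (l - 7)/(l - 8)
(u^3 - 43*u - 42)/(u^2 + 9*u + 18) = (u^2 - 6*u - 7)/(u + 3)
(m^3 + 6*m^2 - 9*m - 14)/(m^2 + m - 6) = (m^2 + 8*m + 7)/(m + 3)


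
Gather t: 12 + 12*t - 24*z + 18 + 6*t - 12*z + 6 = 18*t - 36*z + 36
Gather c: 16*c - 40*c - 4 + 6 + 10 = 12 - 24*c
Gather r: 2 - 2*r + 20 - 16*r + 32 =54 - 18*r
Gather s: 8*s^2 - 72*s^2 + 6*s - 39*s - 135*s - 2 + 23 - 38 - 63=-64*s^2 - 168*s - 80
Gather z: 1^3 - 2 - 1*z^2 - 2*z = -z^2 - 2*z - 1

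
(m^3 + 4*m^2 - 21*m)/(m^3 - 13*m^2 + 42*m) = (m^2 + 4*m - 21)/(m^2 - 13*m + 42)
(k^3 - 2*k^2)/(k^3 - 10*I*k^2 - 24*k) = k*(2 - k)/(-k^2 + 10*I*k + 24)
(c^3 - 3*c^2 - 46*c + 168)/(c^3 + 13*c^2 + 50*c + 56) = (c^2 - 10*c + 24)/(c^2 + 6*c + 8)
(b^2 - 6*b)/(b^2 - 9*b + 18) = b/(b - 3)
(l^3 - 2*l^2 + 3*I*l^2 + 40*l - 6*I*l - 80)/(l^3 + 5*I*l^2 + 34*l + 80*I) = (l - 2)/(l + 2*I)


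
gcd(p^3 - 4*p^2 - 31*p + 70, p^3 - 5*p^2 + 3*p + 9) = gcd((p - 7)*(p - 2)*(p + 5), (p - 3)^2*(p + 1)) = 1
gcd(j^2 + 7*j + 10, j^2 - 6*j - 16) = j + 2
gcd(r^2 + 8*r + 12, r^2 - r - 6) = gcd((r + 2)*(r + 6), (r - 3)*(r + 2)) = r + 2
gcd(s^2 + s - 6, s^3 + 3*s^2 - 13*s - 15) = 1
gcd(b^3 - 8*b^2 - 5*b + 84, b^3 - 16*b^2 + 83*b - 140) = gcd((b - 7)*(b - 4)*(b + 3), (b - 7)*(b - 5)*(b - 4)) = b^2 - 11*b + 28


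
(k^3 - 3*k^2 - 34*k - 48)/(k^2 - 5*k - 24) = k + 2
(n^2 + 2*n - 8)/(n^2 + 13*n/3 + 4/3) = 3*(n - 2)/(3*n + 1)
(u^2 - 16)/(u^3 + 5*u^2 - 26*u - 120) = (u - 4)/(u^2 + u - 30)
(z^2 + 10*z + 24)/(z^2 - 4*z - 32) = (z + 6)/(z - 8)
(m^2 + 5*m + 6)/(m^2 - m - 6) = (m + 3)/(m - 3)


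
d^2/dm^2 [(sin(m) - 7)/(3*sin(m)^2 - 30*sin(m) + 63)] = (-3*sin(m) + cos(m)^2 + 1)/(3*(sin(m) - 3)^3)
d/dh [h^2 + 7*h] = 2*h + 7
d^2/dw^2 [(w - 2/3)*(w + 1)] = 2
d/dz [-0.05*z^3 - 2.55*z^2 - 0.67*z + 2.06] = -0.15*z^2 - 5.1*z - 0.67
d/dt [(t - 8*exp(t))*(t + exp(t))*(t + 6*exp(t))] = -t^2*exp(t) + 3*t^2 - 100*t*exp(2*t) - 2*t*exp(t) - 144*exp(3*t) - 50*exp(2*t)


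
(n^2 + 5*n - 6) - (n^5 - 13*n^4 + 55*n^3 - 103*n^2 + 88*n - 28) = -n^5 + 13*n^4 - 55*n^3 + 104*n^2 - 83*n + 22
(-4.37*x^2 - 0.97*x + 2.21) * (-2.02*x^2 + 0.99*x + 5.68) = 8.8274*x^4 - 2.3669*x^3 - 30.2461*x^2 - 3.3217*x + 12.5528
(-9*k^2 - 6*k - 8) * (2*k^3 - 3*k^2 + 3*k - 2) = -18*k^5 + 15*k^4 - 25*k^3 + 24*k^2 - 12*k + 16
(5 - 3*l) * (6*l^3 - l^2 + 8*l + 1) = -18*l^4 + 33*l^3 - 29*l^2 + 37*l + 5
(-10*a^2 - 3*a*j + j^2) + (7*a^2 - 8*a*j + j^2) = -3*a^2 - 11*a*j + 2*j^2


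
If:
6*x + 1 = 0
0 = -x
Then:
No Solution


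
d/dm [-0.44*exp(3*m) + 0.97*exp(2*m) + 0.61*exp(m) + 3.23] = (-1.32*exp(2*m) + 1.94*exp(m) + 0.61)*exp(m)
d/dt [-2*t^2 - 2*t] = -4*t - 2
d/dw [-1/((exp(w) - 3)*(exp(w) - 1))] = (exp(w) - 2)/(2*(exp(w) - 3)^2*sinh(w/2)^2)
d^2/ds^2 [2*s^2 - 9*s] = 4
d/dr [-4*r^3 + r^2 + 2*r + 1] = -12*r^2 + 2*r + 2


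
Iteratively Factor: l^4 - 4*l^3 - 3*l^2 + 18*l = (l - 3)*(l^3 - l^2 - 6*l) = (l - 3)*(l + 2)*(l^2 - 3*l) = l*(l - 3)*(l + 2)*(l - 3)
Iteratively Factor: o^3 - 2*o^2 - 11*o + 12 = (o + 3)*(o^2 - 5*o + 4) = (o - 4)*(o + 3)*(o - 1)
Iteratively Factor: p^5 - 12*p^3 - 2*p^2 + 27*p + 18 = (p + 1)*(p^4 - p^3 - 11*p^2 + 9*p + 18) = (p + 1)^2*(p^3 - 2*p^2 - 9*p + 18) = (p + 1)^2*(p + 3)*(p^2 - 5*p + 6) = (p - 2)*(p + 1)^2*(p + 3)*(p - 3)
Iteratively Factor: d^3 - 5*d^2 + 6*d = (d)*(d^2 - 5*d + 6) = d*(d - 3)*(d - 2)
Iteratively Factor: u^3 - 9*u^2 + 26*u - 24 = (u - 2)*(u^2 - 7*u + 12) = (u - 3)*(u - 2)*(u - 4)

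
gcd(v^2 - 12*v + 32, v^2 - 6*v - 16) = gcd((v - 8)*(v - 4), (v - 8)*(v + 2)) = v - 8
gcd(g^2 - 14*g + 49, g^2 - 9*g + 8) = 1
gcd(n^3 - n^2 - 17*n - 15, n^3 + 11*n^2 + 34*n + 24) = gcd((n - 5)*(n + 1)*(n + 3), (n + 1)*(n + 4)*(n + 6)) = n + 1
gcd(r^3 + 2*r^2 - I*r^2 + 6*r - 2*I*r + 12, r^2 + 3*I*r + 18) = r - 3*I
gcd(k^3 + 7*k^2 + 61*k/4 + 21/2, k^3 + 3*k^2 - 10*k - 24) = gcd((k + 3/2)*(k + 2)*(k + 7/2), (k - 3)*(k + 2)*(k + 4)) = k + 2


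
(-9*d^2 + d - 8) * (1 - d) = 9*d^3 - 10*d^2 + 9*d - 8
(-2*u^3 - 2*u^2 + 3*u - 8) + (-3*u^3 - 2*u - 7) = -5*u^3 - 2*u^2 + u - 15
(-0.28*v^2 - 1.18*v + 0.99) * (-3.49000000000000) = 0.9772*v^2 + 4.1182*v - 3.4551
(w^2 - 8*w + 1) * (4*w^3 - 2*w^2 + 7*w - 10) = 4*w^5 - 34*w^4 + 27*w^3 - 68*w^2 + 87*w - 10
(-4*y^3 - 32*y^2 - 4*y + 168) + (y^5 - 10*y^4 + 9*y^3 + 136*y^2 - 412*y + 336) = y^5 - 10*y^4 + 5*y^3 + 104*y^2 - 416*y + 504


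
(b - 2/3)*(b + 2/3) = b^2 - 4/9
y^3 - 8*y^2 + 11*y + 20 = (y - 5)*(y - 4)*(y + 1)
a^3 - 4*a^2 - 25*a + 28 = (a - 7)*(a - 1)*(a + 4)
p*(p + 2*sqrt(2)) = p^2 + 2*sqrt(2)*p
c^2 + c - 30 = (c - 5)*(c + 6)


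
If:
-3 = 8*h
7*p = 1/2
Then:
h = -3/8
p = 1/14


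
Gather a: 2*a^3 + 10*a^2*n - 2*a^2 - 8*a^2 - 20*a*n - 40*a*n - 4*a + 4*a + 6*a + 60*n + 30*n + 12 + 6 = 2*a^3 + a^2*(10*n - 10) + a*(6 - 60*n) + 90*n + 18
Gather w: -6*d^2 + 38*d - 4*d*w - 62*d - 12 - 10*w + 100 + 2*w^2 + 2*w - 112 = -6*d^2 - 24*d + 2*w^2 + w*(-4*d - 8) - 24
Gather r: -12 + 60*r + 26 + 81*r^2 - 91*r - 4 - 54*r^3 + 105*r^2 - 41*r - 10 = -54*r^3 + 186*r^2 - 72*r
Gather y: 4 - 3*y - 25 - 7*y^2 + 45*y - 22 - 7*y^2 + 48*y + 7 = -14*y^2 + 90*y - 36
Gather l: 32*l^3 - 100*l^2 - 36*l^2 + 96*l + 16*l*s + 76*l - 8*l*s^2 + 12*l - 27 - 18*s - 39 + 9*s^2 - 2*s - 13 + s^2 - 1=32*l^3 - 136*l^2 + l*(-8*s^2 + 16*s + 184) + 10*s^2 - 20*s - 80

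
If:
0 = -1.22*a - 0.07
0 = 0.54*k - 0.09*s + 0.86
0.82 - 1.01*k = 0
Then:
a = -0.06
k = 0.81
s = 14.43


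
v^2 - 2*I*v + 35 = (v - 7*I)*(v + 5*I)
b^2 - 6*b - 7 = (b - 7)*(b + 1)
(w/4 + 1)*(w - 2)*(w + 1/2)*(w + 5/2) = w^4/4 + 5*w^3/4 - 3*w^2/16 - 43*w/8 - 5/2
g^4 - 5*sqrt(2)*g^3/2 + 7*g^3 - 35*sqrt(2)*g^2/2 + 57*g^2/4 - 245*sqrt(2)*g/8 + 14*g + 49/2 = (g + 7/2)^2*(g - 2*sqrt(2))*(g - sqrt(2)/2)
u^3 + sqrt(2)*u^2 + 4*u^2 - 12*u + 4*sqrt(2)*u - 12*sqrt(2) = (u - 2)*(u + 6)*(u + sqrt(2))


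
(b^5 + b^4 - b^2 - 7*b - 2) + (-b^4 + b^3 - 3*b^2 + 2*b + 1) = b^5 + b^3 - 4*b^2 - 5*b - 1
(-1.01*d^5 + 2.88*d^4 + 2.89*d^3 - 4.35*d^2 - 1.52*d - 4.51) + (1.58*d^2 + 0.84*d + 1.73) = -1.01*d^5 + 2.88*d^4 + 2.89*d^3 - 2.77*d^2 - 0.68*d - 2.78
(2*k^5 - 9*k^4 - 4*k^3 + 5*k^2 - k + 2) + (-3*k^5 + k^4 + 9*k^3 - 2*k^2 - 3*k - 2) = -k^5 - 8*k^4 + 5*k^3 + 3*k^2 - 4*k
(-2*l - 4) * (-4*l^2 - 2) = 8*l^3 + 16*l^2 + 4*l + 8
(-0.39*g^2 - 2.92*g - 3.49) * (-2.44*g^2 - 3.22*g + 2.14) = 0.9516*g^4 + 8.3806*g^3 + 17.0834*g^2 + 4.989*g - 7.4686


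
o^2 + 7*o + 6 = (o + 1)*(o + 6)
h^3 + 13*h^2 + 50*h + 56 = (h + 2)*(h + 4)*(h + 7)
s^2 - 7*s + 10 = (s - 5)*(s - 2)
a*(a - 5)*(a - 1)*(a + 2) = a^4 - 4*a^3 - 7*a^2 + 10*a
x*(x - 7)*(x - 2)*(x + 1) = x^4 - 8*x^3 + 5*x^2 + 14*x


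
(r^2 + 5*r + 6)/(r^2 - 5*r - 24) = (r + 2)/(r - 8)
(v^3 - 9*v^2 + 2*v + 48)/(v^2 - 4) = (v^2 - 11*v + 24)/(v - 2)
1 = 1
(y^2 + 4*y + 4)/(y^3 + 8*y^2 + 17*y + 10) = (y + 2)/(y^2 + 6*y + 5)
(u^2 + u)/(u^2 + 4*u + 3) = u/(u + 3)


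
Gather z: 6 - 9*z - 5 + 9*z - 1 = 0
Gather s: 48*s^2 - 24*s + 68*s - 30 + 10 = 48*s^2 + 44*s - 20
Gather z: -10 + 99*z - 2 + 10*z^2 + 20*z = 10*z^2 + 119*z - 12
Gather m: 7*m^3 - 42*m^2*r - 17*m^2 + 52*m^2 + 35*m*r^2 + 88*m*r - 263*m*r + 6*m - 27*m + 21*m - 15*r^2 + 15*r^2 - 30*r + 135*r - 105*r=7*m^3 + m^2*(35 - 42*r) + m*(35*r^2 - 175*r)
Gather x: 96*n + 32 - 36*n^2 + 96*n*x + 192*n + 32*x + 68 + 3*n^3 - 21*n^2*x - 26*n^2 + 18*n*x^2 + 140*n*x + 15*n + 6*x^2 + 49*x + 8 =3*n^3 - 62*n^2 + 303*n + x^2*(18*n + 6) + x*(-21*n^2 + 236*n + 81) + 108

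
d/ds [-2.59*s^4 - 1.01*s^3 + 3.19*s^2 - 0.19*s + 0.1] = -10.36*s^3 - 3.03*s^2 + 6.38*s - 0.19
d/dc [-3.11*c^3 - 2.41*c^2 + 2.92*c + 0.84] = -9.33*c^2 - 4.82*c + 2.92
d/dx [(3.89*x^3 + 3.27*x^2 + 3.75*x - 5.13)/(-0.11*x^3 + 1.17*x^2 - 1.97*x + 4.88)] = (4.911*x^4 - 14.5016*x^3 + 44.4273*x^2 + 43.9194*x + 8.1939)/(0.0121*x^6 - 0.2574*x^5 + 1.8023*x^4 - 5.6834*x^3 + 15.3001*x^2 - 19.2272*x + 23.8144)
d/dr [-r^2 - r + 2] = -2*r - 1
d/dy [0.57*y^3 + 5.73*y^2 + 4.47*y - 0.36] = 1.71*y^2 + 11.46*y + 4.47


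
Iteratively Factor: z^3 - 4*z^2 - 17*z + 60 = (z - 5)*(z^2 + z - 12) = (z - 5)*(z + 4)*(z - 3)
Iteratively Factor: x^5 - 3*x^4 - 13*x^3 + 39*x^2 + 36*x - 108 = (x + 2)*(x^4 - 5*x^3 - 3*x^2 + 45*x - 54) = (x - 3)*(x + 2)*(x^3 - 2*x^2 - 9*x + 18) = (x - 3)*(x + 2)*(x + 3)*(x^2 - 5*x + 6) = (x - 3)^2*(x + 2)*(x + 3)*(x - 2)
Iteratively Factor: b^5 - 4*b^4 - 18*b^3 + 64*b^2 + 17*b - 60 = (b - 5)*(b^4 + b^3 - 13*b^2 - b + 12) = (b - 5)*(b - 3)*(b^3 + 4*b^2 - b - 4) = (b - 5)*(b - 3)*(b - 1)*(b^2 + 5*b + 4) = (b - 5)*(b - 3)*(b - 1)*(b + 4)*(b + 1)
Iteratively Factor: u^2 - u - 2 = (u + 1)*(u - 2)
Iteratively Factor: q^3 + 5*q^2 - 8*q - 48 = (q - 3)*(q^2 + 8*q + 16) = (q - 3)*(q + 4)*(q + 4)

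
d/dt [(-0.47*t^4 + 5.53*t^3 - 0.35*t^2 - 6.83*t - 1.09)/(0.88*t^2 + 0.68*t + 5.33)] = (-0.8272*t^5 + 3.9076*t^4 - 2.4996*t^3 + 94.1971*t^2 - 1.8126*t - 35.6627)/(0.7744*t^4 + 1.1968*t^3 + 9.8432*t^2 + 7.2488*t + 28.4089)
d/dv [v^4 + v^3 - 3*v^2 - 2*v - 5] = 4*v^3 + 3*v^2 - 6*v - 2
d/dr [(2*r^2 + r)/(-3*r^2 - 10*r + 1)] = (-17*r^2 + 4*r + 1)/(9*r^4 + 60*r^3 + 94*r^2 - 20*r + 1)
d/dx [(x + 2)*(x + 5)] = 2*x + 7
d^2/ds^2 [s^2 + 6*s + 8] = 2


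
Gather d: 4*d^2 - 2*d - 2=4*d^2 - 2*d - 2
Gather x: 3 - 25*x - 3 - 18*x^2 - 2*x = -18*x^2 - 27*x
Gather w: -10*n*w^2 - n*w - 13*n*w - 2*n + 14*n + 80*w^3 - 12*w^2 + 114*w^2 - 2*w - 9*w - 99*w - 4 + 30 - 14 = 12*n + 80*w^3 + w^2*(102 - 10*n) + w*(-14*n - 110) + 12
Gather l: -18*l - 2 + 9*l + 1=-9*l - 1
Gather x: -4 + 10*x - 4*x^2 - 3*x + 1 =-4*x^2 + 7*x - 3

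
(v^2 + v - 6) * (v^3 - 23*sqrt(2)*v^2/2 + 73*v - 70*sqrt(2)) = v^5 - 23*sqrt(2)*v^4/2 + v^4 - 23*sqrt(2)*v^3/2 + 67*v^3 - sqrt(2)*v^2 + 73*v^2 - 438*v - 70*sqrt(2)*v + 420*sqrt(2)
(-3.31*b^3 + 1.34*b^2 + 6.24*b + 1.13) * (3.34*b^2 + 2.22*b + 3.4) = -11.0554*b^5 - 2.8726*b^4 + 12.5624*b^3 + 22.183*b^2 + 23.7246*b + 3.842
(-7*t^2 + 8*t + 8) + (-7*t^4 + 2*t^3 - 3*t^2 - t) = -7*t^4 + 2*t^3 - 10*t^2 + 7*t + 8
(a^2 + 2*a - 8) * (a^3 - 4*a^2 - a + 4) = a^5 - 2*a^4 - 17*a^3 + 34*a^2 + 16*a - 32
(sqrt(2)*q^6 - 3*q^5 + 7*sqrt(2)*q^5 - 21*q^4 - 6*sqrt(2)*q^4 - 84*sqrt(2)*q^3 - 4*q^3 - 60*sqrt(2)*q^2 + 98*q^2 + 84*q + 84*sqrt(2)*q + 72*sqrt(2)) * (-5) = -5*sqrt(2)*q^6 - 35*sqrt(2)*q^5 + 15*q^5 + 30*sqrt(2)*q^4 + 105*q^4 + 20*q^3 + 420*sqrt(2)*q^3 - 490*q^2 + 300*sqrt(2)*q^2 - 420*sqrt(2)*q - 420*q - 360*sqrt(2)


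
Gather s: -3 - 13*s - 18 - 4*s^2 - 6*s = -4*s^2 - 19*s - 21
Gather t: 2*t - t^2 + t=-t^2 + 3*t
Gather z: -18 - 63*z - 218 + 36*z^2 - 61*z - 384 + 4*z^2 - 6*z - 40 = 40*z^2 - 130*z - 660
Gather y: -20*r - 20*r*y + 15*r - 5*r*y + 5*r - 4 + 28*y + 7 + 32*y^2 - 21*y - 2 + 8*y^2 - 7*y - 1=-25*r*y + 40*y^2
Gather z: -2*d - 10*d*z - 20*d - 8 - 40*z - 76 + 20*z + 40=-22*d + z*(-10*d - 20) - 44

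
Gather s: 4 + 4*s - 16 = 4*s - 12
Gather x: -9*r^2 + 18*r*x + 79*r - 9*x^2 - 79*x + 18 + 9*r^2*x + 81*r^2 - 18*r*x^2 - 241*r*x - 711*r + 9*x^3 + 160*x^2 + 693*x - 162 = 72*r^2 - 632*r + 9*x^3 + x^2*(151 - 18*r) + x*(9*r^2 - 223*r + 614) - 144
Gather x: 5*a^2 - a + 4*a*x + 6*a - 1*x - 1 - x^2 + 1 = 5*a^2 + 5*a - x^2 + x*(4*a - 1)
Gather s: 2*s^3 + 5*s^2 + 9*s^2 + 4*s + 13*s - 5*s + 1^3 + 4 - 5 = 2*s^3 + 14*s^2 + 12*s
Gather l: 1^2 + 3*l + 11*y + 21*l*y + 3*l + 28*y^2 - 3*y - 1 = l*(21*y + 6) + 28*y^2 + 8*y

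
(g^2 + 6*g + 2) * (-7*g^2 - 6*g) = -7*g^4 - 48*g^3 - 50*g^2 - 12*g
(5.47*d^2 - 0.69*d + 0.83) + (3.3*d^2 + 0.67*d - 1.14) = 8.77*d^2 - 0.0199999999999999*d - 0.31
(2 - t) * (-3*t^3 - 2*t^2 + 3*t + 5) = 3*t^4 - 4*t^3 - 7*t^2 + t + 10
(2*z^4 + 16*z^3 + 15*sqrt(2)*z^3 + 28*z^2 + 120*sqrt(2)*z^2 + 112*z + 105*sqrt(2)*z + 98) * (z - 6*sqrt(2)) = 2*z^5 + 3*sqrt(2)*z^4 + 16*z^4 - 152*z^3 + 24*sqrt(2)*z^3 - 1328*z^2 - 63*sqrt(2)*z^2 - 1162*z - 672*sqrt(2)*z - 588*sqrt(2)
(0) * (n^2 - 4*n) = 0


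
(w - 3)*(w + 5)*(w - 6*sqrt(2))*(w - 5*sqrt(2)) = w^4 - 11*sqrt(2)*w^3 + 2*w^3 - 22*sqrt(2)*w^2 + 45*w^2 + 120*w + 165*sqrt(2)*w - 900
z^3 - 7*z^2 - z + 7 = (z - 7)*(z - 1)*(z + 1)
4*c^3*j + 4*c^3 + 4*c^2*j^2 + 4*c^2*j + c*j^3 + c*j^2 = (2*c + j)^2*(c*j + c)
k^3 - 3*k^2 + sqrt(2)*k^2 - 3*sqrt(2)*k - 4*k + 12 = (k - 3)*(k - sqrt(2))*(k + 2*sqrt(2))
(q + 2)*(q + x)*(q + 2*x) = q^3 + 3*q^2*x + 2*q^2 + 2*q*x^2 + 6*q*x + 4*x^2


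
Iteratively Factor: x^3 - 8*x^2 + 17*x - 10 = (x - 2)*(x^2 - 6*x + 5) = (x - 5)*(x - 2)*(x - 1)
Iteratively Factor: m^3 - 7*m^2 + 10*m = (m)*(m^2 - 7*m + 10) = m*(m - 5)*(m - 2)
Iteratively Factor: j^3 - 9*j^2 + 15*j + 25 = (j - 5)*(j^2 - 4*j - 5) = (j - 5)^2*(j + 1)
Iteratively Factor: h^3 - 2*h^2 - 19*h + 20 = (h + 4)*(h^2 - 6*h + 5) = (h - 5)*(h + 4)*(h - 1)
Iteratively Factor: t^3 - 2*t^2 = (t)*(t^2 - 2*t) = t^2*(t - 2)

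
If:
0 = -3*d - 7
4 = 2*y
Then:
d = -7/3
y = 2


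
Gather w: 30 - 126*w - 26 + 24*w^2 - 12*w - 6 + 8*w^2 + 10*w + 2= 32*w^2 - 128*w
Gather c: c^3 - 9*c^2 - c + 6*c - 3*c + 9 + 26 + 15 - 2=c^3 - 9*c^2 + 2*c + 48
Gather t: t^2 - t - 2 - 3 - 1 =t^2 - t - 6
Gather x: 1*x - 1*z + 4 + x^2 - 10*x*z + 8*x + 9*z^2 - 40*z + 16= x^2 + x*(9 - 10*z) + 9*z^2 - 41*z + 20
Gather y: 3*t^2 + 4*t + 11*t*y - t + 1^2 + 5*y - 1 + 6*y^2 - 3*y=3*t^2 + 3*t + 6*y^2 + y*(11*t + 2)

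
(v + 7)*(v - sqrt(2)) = v^2 - sqrt(2)*v + 7*v - 7*sqrt(2)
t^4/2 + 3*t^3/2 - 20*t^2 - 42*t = t*(t/2 + 1)*(t - 6)*(t + 7)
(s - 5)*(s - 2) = s^2 - 7*s + 10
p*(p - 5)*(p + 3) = p^3 - 2*p^2 - 15*p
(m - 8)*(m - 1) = m^2 - 9*m + 8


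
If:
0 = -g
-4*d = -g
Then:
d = 0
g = 0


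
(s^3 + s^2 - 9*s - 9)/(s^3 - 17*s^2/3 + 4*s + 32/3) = 3*(s^2 - 9)/(3*s^2 - 20*s + 32)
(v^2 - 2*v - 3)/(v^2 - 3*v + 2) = (v^2 - 2*v - 3)/(v^2 - 3*v + 2)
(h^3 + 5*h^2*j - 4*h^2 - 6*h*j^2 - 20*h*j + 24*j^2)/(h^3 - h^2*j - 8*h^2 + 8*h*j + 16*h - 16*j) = (h + 6*j)/(h - 4)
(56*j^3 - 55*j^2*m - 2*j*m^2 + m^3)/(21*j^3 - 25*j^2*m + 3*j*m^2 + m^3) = (8*j - m)/(3*j - m)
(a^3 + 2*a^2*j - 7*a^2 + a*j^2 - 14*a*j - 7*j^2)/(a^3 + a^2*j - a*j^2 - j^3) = (a - 7)/(a - j)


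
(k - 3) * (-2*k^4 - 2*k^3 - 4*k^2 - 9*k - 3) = -2*k^5 + 4*k^4 + 2*k^3 + 3*k^2 + 24*k + 9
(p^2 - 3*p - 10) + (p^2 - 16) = 2*p^2 - 3*p - 26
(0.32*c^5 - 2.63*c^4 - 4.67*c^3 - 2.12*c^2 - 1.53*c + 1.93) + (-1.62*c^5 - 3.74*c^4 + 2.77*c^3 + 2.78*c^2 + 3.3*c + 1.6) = -1.3*c^5 - 6.37*c^4 - 1.9*c^3 + 0.66*c^2 + 1.77*c + 3.53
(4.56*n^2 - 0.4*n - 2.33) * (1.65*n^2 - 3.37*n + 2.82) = 7.524*n^4 - 16.0272*n^3 + 10.3627*n^2 + 6.7241*n - 6.5706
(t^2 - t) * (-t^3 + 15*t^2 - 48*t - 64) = -t^5 + 16*t^4 - 63*t^3 - 16*t^2 + 64*t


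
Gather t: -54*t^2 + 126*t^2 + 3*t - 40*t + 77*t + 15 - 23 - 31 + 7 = 72*t^2 + 40*t - 32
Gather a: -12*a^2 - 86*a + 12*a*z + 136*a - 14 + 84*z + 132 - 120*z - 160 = -12*a^2 + a*(12*z + 50) - 36*z - 42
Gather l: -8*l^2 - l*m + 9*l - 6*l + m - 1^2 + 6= -8*l^2 + l*(3 - m) + m + 5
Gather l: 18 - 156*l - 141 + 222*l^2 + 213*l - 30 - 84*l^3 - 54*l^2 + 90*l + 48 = -84*l^3 + 168*l^2 + 147*l - 105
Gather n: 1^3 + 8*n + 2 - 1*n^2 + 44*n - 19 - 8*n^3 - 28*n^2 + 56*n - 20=-8*n^3 - 29*n^2 + 108*n - 36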